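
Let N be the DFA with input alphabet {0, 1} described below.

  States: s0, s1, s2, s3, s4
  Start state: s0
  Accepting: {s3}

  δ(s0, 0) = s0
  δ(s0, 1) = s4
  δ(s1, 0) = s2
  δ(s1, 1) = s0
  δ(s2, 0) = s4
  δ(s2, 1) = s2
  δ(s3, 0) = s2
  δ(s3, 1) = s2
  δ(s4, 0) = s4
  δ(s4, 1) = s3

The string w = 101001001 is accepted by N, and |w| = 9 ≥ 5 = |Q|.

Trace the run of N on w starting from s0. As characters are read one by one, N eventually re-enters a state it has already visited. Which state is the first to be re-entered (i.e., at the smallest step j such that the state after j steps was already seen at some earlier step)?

s4

Run of N on w = 1 0 1 0 0 1 0 0 1:
  step 0: s0  (start)
  step 1: s4  (read 1: s0→s4)
  step 2: s4  (read 0: s4→s4)   ← first repeat (s4 seen earlier)
  step 3: s3  (read 1: s4→s3)
  step 4: s2  (read 0: s3→s2)
  step 5: s4  (read 0: s2→s4)
  step 6: s3  (read 1: s4→s3)
  step 7: s2  (read 0: s3→s2)
  step 8: s4  (read 0: s2→s4)
  step 9: s3  (read 1: s4→s3)

The earliest repeat is at step j = 2: N is in s4, which it already visited at step i = 1.
Since N has 5 states, any run of length ≥ 5 visits 5+1 states, so by pigeonhole some state repeats within the first 5 steps — that repeat gives the pumpable loop.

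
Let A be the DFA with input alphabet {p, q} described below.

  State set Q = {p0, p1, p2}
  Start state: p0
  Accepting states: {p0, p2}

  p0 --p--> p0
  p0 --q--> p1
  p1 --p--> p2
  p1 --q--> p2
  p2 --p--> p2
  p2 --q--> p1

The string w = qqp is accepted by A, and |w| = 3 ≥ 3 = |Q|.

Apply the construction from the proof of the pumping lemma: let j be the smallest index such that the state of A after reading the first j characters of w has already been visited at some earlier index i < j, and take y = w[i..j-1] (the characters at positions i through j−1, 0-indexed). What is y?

p

Run of A on w = q q p:
  step 0: p0  (start)
  step 1: p1  (read q: p0→p1)
  step 2: p2  (read q: p1→p2)
  step 3: p2  (read p: p2→p2)   ← first repeat (p2 seen earlier)

So i = 2, j = 3, giving x = w[0:2] = qq, y = w[2:3] = p, z = w[3:3] = ε.
Check: |xy| = 3 ≤ 3 and |y| = 1 ≥ 1. Reading y takes A from p2 back to p2, so every xyⁱz is accepted.
The DFA has 3 states, so the proof of the pumping lemma guarantees a repeated state among the first 3+1 visited; the segment between the two visits is the pumpable y.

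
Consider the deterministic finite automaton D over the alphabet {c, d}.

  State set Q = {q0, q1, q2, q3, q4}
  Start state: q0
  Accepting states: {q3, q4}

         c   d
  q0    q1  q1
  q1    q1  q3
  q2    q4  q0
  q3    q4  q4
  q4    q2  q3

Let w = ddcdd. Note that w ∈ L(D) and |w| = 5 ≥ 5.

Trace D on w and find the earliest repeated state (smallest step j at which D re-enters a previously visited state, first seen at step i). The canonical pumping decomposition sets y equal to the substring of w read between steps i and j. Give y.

cd

State sequence: q0 -d-> q1 -d-> q3 -c-> q4 -d-> q3 -d-> q4
First repeat at step 4: q3 was already visited.

So i = 2, j = 4, giving x = w[0:2] = dd, y = w[2:4] = cd, z = w[4:5] = d.
Check: |xy| = 4 ≤ 5 and |y| = 2 ≥ 1. Reading y takes D from q3 back to q3, so every xyⁱz is accepted.
With |Q| = 5, pigeonhole forces a state repeat no later than step 5; the substring read between the first and second visits to that state can be pumped.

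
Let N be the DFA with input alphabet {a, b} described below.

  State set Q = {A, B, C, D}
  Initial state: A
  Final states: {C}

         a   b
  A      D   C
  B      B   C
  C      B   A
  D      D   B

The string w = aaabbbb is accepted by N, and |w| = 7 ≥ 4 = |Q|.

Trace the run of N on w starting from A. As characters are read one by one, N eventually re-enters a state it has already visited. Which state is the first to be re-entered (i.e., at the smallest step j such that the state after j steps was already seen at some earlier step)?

Run of N on w = a a a b b b b:
  step 0: A  (start)
  step 1: D  (read a: A→D)
  step 2: D  (read a: D→D)   ← first repeat (D seen earlier)
  step 3: D  (read a: D→D)
  step 4: B  (read b: D→B)
  step 5: C  (read b: B→C)
  step 6: A  (read b: C→A)
  step 7: C  (read b: A→C)

The earliest repeat is at step j = 2: N is in D, which it already visited at step i = 1.
Since N has 4 states, any run of length ≥ 4 visits 4+1 states, so by pigeonhole some state repeats within the first 4 steps — that repeat gives the pumpable loop.

D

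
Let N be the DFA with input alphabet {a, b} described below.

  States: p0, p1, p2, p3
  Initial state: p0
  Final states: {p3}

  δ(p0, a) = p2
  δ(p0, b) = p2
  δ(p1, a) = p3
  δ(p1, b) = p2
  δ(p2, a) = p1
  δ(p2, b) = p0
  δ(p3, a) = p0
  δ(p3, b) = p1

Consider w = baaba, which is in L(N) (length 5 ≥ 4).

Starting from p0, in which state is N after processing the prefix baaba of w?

p3

State sequence: p0 -b-> p2 -a-> p1 -a-> p3 -b-> p1 -a-> p3

After reading 5 characters, N is in state p3.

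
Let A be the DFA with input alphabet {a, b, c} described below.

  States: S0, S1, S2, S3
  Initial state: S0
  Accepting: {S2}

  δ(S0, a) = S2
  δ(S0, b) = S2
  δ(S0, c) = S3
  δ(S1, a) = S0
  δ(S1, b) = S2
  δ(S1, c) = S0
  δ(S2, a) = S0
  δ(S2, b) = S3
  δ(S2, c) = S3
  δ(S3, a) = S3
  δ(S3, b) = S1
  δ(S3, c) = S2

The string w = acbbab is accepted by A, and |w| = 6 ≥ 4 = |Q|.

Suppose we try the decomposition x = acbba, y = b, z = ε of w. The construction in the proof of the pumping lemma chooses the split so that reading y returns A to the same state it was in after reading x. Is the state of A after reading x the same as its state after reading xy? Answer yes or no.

State sequence: S0 -a-> S2 -c-> S3 -b-> S1 -b-> S2 -a-> S0 -b-> S2

After x (step 5): S0. After xy (step 6): S2.
They differ (S0 ≠ S2), so y is not a cycle from the state after x; this split is not the one the pumping-lemma construction produces, and pumping y need not keep the string in L(A).

no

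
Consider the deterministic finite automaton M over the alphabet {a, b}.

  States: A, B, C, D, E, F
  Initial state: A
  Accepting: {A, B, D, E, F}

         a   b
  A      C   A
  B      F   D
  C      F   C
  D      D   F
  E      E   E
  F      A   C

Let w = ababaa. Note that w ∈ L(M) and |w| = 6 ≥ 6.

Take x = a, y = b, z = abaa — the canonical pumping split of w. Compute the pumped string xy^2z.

xy^2z = a·b·b·abaa = abbabaa.
Reading y = b takes M from C back to C, so after x·y·y the machine is still in C, and z then leads to the accepting state A. Hence abbabaa ∈ L(M).

abbabaa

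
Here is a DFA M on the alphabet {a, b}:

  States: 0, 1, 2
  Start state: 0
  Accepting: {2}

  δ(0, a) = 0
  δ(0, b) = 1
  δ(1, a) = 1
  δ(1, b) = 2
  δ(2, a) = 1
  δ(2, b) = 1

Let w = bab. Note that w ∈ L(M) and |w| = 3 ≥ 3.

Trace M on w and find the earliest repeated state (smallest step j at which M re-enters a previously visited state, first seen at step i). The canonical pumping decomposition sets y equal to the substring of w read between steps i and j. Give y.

Run of M on w = b a b:
  step 0: 0  (start)
  step 1: 1  (read b: 0→1)
  step 2: 1  (read a: 1→1)   ← first repeat (1 seen earlier)
  step 3: 2  (read b: 1→2)

So i = 1, j = 2, giving x = w[0:1] = b, y = w[1:2] = a, z = w[2:3] = b.
Check: |xy| = 2 ≤ 3 and |y| = 1 ≥ 1. Reading y takes M from 1 back to 1, so every xyⁱz is accepted.
With |Q| = 3, pigeonhole forces a state repeat no later than step 3; the substring read between the first and second visits to that state can be pumped.

a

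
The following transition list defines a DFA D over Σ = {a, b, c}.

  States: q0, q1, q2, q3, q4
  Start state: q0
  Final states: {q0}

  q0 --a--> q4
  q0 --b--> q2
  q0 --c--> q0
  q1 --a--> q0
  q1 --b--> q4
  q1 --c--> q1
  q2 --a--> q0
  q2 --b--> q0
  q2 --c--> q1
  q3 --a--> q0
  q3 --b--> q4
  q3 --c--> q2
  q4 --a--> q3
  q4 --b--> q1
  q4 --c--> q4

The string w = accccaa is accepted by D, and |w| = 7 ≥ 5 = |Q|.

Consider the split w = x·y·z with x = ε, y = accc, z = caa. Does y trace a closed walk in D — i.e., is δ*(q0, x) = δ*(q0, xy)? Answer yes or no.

no

Run of D on the first 4 characters of w = a c c c:
  step 0: q0  (start)
  step 1: q4  (read a: q0→q4)
  step 2: q4  (read c: q4→q4)
  step 3: q4  (read c: q4→q4)
  step 4: q4  (read c: q4→q4)

After x (step 0): q0. After xy (step 4): q4.
They differ (q0 ≠ q4), so y is not a cycle from the state after x; this split is not the one the pumping-lemma construction produces, and pumping y need not keep the string in L(D).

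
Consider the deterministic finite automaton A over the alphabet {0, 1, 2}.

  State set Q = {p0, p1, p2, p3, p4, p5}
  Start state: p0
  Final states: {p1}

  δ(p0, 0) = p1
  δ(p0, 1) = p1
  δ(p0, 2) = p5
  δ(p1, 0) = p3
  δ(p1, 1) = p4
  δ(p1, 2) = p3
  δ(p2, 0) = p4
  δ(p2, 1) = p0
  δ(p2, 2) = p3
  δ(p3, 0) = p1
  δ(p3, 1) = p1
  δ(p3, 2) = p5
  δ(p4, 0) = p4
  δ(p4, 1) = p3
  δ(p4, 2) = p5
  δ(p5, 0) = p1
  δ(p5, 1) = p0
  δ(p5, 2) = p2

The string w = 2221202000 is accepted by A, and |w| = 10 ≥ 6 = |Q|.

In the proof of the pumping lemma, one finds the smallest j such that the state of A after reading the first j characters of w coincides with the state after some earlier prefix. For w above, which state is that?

State sequence: p0 -2-> p5 -2-> p2 -2-> p3 -1-> p1 -2-> p3 -0-> p1 -2-> p3 -0-> p1 -0-> p3 -0-> p1
First repeat at step 5: p3 was already visited.

The earliest repeat is at step j = 5: A is in p3, which it already visited at step i = 3.
With |Q| = 6, pigeonhole forces a state repeat no later than step 6; the substring read between the first and second visits to that state can be pumped.

p3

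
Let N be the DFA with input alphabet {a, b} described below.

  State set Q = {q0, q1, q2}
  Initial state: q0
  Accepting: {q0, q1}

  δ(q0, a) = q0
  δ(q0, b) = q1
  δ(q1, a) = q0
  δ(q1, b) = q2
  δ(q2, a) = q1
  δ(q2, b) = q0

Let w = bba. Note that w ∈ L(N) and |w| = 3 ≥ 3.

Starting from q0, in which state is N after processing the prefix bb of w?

Run of N on the first 2 characters of w = b b:
  step 0: q0  (start)
  step 1: q1  (read b: q0→q1)
  step 2: q2  (read b: q1→q2)

After reading 2 characters, N is in state q2.
(This kind of state-tracing is the core of the pumping-lemma construction: with 3 states, pigeonhole forces a repeat within the first 3 steps.)

q2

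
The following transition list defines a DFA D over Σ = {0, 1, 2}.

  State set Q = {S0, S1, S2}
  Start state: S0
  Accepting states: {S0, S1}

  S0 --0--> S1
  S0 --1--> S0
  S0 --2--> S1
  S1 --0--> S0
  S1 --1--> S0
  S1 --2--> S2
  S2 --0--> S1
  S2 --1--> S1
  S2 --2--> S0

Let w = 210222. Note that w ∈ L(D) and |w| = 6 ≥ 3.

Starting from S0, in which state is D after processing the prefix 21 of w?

S0

State sequence: S0 -2-> S1 -1-> S0

After reading 2 characters, D is in state S0.
(This kind of state-tracing is the core of the pumping-lemma construction: with 3 states, pigeonhole forces a repeat within the first 3 steps.)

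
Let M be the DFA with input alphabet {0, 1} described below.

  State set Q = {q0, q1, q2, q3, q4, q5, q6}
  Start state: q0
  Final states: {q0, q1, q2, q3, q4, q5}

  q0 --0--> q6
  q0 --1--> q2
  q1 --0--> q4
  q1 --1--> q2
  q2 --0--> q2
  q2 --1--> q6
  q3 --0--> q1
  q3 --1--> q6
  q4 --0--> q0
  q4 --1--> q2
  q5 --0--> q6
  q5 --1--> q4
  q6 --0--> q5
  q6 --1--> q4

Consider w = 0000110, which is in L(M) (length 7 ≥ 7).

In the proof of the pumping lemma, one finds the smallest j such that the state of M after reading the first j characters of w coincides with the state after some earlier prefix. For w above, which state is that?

q6

State sequence: q0 -0-> q6 -0-> q5 -0-> q6 -0-> q5 -1-> q4 -1-> q2 -0-> q2
First repeat at step 3: q6 was already visited.

The earliest repeat is at step j = 3: M is in q6, which it already visited at step i = 1.
With |Q| = 7, pigeonhole forces a state repeat no later than step 7; the substring read between the first and second visits to that state can be pumped.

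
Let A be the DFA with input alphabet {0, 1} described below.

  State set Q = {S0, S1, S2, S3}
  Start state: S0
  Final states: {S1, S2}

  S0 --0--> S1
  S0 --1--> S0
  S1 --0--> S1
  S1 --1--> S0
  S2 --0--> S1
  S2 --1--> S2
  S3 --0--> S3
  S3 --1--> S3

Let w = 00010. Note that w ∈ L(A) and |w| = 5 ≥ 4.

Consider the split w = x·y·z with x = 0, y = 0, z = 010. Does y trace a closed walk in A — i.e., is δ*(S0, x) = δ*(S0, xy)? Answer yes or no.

State sequence: S0 -0-> S1 -0-> S1

After x (step 1): S1. After xy (step 2): S1.
They match, so y = 0 drives A around a cycle from S1 back to itself; pumping y any number of times keeps A in S1 before reading z, and xyⁱz ∈ L(A) for every i ≥ 0.

yes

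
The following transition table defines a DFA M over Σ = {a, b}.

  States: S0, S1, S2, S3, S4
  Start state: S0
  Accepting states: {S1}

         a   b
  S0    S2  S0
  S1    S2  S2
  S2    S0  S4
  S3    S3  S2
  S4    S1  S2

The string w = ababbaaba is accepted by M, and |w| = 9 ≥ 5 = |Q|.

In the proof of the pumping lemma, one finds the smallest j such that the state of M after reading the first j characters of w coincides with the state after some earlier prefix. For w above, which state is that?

State sequence: S0 -a-> S2 -b-> S4 -a-> S1 -b-> S2 -b-> S4 -a-> S1 -a-> S2 -b-> S4 -a-> S1
First repeat at step 4: S2 was already visited.

The earliest repeat is at step j = 4: M is in S2, which it already visited at step i = 1.

S2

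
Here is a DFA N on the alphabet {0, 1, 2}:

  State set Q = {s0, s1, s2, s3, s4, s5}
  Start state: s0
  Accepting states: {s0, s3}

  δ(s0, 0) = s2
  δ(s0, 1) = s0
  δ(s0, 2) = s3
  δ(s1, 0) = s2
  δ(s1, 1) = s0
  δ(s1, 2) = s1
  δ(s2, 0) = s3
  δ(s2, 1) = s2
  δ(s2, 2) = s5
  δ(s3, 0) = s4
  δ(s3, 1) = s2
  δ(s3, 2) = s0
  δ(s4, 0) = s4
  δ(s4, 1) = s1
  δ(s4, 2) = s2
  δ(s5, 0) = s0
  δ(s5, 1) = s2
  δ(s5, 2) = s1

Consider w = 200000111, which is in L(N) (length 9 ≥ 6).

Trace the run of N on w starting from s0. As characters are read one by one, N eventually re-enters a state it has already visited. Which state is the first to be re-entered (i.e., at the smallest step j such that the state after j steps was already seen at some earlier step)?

s4

State sequence: s0 -2-> s3 -0-> s4 -0-> s4 -0-> s4 -0-> s4 -0-> s4 -1-> s1 -1-> s0 -1-> s0
First repeat at step 3: s4 was already visited.

The earliest repeat is at step j = 3: N is in s4, which it already visited at step i = 2.
Pumping length from the standard proof: p = 6 (the number of states). The repeated state found above gives |xy| = j ≤ 6 and |y| = j − i ≥ 1.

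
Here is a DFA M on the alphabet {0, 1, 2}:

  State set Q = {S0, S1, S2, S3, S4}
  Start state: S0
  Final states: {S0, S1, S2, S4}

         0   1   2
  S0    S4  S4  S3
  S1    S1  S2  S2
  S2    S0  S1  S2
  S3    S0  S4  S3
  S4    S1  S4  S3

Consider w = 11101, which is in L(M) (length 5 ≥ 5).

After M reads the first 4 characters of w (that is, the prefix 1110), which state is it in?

State sequence: S0 -1-> S4 -1-> S4 -1-> S4 -0-> S1

After reading 4 characters, M is in state S1.
(This kind of state-tracing is the core of the pumping-lemma construction: with 5 states, pigeonhole forces a repeat within the first 5 steps.)

S1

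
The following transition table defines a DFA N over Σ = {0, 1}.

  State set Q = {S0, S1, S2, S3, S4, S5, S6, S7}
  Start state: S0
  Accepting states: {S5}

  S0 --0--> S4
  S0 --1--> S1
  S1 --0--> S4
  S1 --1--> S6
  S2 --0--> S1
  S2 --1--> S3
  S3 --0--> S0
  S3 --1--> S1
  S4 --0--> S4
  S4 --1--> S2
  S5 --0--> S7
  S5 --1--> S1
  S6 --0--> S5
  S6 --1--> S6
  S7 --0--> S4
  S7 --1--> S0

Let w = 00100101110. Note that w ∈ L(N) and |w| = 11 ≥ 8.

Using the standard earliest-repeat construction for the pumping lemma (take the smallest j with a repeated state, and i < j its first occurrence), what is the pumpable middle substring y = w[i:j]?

Run of N on w = 0 0 1 0 0 1 0 1 1 1 0:
  step 0: S0  (start)
  step 1: S4  (read 0: S0→S4)
  step 2: S4  (read 0: S4→S4)   ← first repeat (S4 seen earlier)
  step 3: S2  (read 1: S4→S2)
  step 4: S1  (read 0: S2→S1)
  step 5: S4  (read 0: S1→S4)
  step 6: S2  (read 1: S4→S2)
  step 7: S1  (read 0: S2→S1)
  step 8: S6  (read 1: S1→S6)
  step 9: S6  (read 1: S6→S6)
  step 10: S6  (read 1: S6→S6)
  step 11: S5  (read 0: S6→S5)

So i = 1, j = 2, giving x = w[0:1] = 0, y = w[1:2] = 0, z = w[2:11] = 100101110.
Check: |xy| = 2 ≤ 8 and |y| = 1 ≥ 1. Reading y takes N from S4 back to S4, so every xyⁱz is accepted.

0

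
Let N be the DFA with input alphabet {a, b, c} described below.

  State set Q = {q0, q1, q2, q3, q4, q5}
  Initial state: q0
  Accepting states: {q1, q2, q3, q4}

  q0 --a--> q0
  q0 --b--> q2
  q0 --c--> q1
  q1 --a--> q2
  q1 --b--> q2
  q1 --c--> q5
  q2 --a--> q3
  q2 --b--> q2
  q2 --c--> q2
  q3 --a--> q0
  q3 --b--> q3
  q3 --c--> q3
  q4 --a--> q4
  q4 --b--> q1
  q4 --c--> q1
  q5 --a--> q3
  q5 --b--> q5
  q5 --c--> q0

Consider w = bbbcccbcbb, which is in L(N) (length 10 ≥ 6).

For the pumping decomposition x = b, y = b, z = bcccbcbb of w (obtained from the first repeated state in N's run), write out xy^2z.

xy^2z = b·b·b·bcccbcbb = bbbbcccbcbb.
Reading y = b takes N from q2 back to q2, so after x·y·y the machine is still in q2, and z then leads to the accepting state q2. Hence bbbbcccbcbb ∈ L(N).

bbbbcccbcbb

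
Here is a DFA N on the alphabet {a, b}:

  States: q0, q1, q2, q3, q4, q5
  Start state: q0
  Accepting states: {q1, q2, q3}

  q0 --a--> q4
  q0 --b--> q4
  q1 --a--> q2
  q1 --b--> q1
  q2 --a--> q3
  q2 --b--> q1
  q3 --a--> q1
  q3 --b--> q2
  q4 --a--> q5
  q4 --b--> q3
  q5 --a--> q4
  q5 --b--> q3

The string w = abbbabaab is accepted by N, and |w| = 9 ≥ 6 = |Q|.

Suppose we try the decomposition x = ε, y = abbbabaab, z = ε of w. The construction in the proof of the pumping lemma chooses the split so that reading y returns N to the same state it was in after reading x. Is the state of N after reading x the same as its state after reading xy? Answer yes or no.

State sequence: q0 -a-> q4 -b-> q3 -b-> q2 -b-> q1 -a-> q2 -b-> q1 -a-> q2 -a-> q3 -b-> q2

After x (step 0): q0. After xy (step 9): q2.
They differ (q0 ≠ q2), so y is not a cycle from the state after x; this split is not the one the pumping-lemma construction produces, and pumping y need not keep the string in L(N).

no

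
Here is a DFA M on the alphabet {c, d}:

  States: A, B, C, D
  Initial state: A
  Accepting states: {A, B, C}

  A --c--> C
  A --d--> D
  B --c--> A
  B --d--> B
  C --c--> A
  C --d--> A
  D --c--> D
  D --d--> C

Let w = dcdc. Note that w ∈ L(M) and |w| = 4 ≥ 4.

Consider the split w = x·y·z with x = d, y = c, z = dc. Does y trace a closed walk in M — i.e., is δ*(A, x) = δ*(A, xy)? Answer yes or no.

yes

Run of M on the first 2 characters of w = d c:
  step 0: A  (start)
  step 1: D  (read d: A→D)
  step 2: D  (read c: D→D)

After x (step 1): D. After xy (step 2): D.
They match, so y = c drives M around a cycle from D back to itself; pumping y any number of times keeps M in D before reading z, and xyⁱz ∈ L(M) for every i ≥ 0.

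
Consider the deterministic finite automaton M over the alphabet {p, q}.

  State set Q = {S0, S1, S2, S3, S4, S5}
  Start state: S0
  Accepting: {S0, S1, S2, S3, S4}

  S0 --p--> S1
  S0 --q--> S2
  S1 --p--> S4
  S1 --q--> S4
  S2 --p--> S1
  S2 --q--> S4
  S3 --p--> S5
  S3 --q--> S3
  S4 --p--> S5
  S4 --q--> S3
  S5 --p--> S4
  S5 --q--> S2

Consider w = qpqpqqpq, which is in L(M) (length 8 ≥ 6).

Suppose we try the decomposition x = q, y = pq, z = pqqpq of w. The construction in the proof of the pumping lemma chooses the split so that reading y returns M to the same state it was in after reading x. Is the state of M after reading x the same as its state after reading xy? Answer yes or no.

Run of M on the first 3 characters of w = q p q:
  step 0: S0  (start)
  step 1: S2  (read q: S0→S2)
  step 2: S1  (read p: S2→S1)
  step 3: S4  (read q: S1→S4)

After x (step 1): S2. After xy (step 3): S4.
They differ (S2 ≠ S4), so y is not a cycle from the state after x; this split is not the one the pumping-lemma construction produces, and pumping y need not keep the string in L(M).

no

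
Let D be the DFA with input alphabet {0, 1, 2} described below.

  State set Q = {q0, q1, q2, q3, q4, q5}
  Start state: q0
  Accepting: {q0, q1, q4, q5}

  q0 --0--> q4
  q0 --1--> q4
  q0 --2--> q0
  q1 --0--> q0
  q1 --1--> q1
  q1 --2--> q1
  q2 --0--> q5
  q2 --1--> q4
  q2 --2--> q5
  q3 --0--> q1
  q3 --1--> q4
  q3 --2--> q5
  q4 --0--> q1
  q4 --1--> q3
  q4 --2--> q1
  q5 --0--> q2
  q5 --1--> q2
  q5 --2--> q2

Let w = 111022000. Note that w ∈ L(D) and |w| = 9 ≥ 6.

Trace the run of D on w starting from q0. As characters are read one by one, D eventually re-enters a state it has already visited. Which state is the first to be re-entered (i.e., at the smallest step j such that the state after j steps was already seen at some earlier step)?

q4

State sequence: q0 -1-> q4 -1-> q3 -1-> q4 -0-> q1 -2-> q1 -2-> q1 -0-> q0 -0-> q4 -0-> q1
First repeat at step 3: q4 was already visited.

The earliest repeat is at step j = 3: D is in q4, which it already visited at step i = 1.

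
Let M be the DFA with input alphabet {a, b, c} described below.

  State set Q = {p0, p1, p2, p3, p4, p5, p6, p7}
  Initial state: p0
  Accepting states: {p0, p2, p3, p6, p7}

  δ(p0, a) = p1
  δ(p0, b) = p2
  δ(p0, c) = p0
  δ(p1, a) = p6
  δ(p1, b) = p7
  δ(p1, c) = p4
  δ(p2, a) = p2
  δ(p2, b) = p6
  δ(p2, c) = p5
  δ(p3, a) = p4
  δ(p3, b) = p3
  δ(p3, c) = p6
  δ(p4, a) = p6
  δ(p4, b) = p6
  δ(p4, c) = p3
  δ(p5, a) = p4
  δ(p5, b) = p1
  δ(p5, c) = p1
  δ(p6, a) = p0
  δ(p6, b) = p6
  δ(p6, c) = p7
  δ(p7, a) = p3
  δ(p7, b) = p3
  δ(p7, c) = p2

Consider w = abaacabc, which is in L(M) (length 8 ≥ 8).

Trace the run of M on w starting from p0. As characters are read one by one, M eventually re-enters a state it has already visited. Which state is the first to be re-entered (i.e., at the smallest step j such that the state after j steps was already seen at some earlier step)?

Run of M on w = a b a a c a b c:
  step 0: p0  (start)
  step 1: p1  (read a: p0→p1)
  step 2: p7  (read b: p1→p7)
  step 3: p3  (read a: p7→p3)
  step 4: p4  (read a: p3→p4)
  step 5: p3  (read c: p4→p3)   ← first repeat (p3 seen earlier)
  step 6: p4  (read a: p3→p4)
  step 7: p6  (read b: p4→p6)
  step 8: p7  (read c: p6→p7)

The earliest repeat is at step j = 5: M is in p3, which it already visited at step i = 3.

p3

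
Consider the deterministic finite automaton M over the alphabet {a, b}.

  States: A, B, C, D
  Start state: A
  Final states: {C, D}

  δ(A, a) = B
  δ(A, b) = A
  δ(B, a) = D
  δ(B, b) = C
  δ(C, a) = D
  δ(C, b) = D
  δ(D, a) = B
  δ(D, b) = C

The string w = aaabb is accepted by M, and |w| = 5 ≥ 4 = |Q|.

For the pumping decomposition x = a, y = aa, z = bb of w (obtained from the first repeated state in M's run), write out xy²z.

xy^2z = a·aa·aa·bb = aaaaabb.
Reading y = aa takes M from B back to B, so after x·y·y the machine is still in B, and z then leads to the accepting state D. Hence aaaaabb ∈ L(M).

aaaaabb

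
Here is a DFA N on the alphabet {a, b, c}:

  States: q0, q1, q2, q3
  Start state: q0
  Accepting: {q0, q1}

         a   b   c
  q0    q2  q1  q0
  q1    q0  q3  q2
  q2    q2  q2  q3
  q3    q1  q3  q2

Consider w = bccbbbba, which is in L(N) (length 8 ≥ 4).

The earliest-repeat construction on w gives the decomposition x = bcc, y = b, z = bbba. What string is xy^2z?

bccbbbbba

xy^2z = bcc·b·b·bbba = bccbbbbba.
Reading y = b takes N from q3 back to q3, so after x·y·y the machine is still in q3, and z then leads to the accepting state q1. Hence bccbbbbba ∈ L(N).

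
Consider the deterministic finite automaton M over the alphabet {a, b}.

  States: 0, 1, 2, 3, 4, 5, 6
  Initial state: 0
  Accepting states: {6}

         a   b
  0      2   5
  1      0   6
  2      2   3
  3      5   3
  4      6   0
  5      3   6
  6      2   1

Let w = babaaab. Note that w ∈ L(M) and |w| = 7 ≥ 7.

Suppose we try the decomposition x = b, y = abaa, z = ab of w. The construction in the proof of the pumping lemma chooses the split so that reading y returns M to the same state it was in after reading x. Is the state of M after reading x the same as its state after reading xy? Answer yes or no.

no

Run of M on the first 5 characters of w = b a b a a:
  step 0: 0  (start)
  step 1: 5  (read b: 0→5)
  step 2: 3  (read a: 5→3)
  step 3: 3  (read b: 3→3)
  step 4: 5  (read a: 3→5)
  step 5: 3  (read a: 5→3)

After x (step 1): 5. After xy (step 5): 3.
They differ (5 ≠ 3), so y is not a cycle from the state after x; this split is not the one the pumping-lemma construction produces, and pumping y need not keep the string in L(M).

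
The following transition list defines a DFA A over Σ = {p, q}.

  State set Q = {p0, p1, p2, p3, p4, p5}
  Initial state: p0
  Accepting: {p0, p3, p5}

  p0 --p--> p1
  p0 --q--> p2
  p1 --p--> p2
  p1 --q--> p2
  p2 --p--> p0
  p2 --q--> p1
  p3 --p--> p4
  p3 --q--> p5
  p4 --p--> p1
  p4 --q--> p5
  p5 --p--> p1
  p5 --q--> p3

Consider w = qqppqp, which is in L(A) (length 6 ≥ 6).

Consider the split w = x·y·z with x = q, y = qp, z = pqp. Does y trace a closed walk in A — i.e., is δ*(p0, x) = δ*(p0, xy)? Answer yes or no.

Run of A on the first 3 characters of w = q q p:
  step 0: p0  (start)
  step 1: p2  (read q: p0→p2)
  step 2: p1  (read q: p2→p1)
  step 3: p2  (read p: p1→p2)

After x (step 1): p2. After xy (step 3): p2.
They match, so y = qp drives A around a cycle from p2 back to itself; pumping y any number of times keeps A in p2 before reading z, and xyⁱz ∈ L(A) for every i ≥ 0.

yes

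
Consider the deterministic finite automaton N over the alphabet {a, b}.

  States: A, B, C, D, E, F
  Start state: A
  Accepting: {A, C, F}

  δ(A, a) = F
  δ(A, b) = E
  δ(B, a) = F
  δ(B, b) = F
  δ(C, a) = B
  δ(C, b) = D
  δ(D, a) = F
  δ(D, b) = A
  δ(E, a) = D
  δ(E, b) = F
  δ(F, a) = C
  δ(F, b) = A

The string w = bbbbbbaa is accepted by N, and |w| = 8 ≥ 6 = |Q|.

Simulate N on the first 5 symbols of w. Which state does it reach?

F

State sequence: A -b-> E -b-> F -b-> A -b-> E -b-> F

After reading 5 characters, N is in state F.
(This kind of state-tracing is the core of the pumping-lemma construction: with 6 states, pigeonhole forces a repeat within the first 6 steps.)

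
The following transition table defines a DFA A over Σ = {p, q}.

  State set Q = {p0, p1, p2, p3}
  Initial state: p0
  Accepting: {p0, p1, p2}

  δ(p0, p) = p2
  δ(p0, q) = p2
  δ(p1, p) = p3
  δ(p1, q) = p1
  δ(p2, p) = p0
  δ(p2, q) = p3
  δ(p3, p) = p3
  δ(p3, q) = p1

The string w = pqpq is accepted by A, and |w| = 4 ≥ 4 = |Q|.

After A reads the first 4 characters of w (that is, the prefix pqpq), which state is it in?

p1

Run of A on the first 4 characters of w = p q p q:
  step 0: p0  (start)
  step 1: p2  (read p: p0→p2)
  step 2: p3  (read q: p2→p3)
  step 3: p3  (read p: p3→p3)
  step 4: p1  (read q: p3→p1)

After reading 4 characters, A is in state p1.
(This kind of state-tracing is the core of the pumping-lemma construction: with 4 states, pigeonhole forces a repeat within the first 4 steps.)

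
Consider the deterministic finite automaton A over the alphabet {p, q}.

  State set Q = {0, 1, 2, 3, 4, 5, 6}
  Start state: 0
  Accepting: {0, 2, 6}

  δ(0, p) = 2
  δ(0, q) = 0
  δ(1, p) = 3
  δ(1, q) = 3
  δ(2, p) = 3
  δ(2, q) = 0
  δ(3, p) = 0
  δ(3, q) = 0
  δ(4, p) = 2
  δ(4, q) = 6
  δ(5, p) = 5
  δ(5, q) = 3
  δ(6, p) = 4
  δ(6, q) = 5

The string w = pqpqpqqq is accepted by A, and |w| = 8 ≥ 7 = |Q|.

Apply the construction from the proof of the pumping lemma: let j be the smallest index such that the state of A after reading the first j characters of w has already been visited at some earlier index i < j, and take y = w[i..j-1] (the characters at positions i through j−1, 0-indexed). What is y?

pq

Run of A on w = p q p q p q q q:
  step 0: 0  (start)
  step 1: 2  (read p: 0→2)
  step 2: 0  (read q: 2→0)   ← first repeat (0 seen earlier)
  step 3: 2  (read p: 0→2)
  step 4: 0  (read q: 2→0)
  step 5: 2  (read p: 0→2)
  step 6: 0  (read q: 2→0)
  step 7: 0  (read q: 0→0)
  step 8: 0  (read q: 0→0)

So i = 0, j = 2, giving x = w[0:0] = ε, y = w[0:2] = pq, z = w[2:8] = pqpqqq.
Check: |xy| = 2 ≤ 7 and |y| = 2 ≥ 1. Reading y takes A from 0 back to 0, so every xyⁱz is accepted.
Pumping length from the standard proof: p = 7 (the number of states). The repeated state found above gives |xy| = j ≤ 7 and |y| = j − i ≥ 1.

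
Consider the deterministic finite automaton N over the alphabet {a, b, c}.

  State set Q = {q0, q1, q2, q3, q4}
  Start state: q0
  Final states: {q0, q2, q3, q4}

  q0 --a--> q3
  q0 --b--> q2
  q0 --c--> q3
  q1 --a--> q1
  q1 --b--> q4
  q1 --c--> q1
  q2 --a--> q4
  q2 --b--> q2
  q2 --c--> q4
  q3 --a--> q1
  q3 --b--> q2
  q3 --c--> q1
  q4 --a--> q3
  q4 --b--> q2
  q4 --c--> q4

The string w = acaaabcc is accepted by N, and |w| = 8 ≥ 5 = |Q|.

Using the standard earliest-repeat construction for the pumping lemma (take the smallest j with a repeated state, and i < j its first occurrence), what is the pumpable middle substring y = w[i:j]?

a

State sequence: q0 -a-> q3 -c-> q1 -a-> q1 -a-> q1 -a-> q1 -b-> q4 -c-> q4 -c-> q4
First repeat at step 3: q1 was already visited.

So i = 2, j = 3, giving x = w[0:2] = ac, y = w[2:3] = a, z = w[3:8] = aabcc.
Check: |xy| = 3 ≤ 5 and |y| = 1 ≥ 1. Reading y takes N from q1 back to q1, so every xyⁱz is accepted.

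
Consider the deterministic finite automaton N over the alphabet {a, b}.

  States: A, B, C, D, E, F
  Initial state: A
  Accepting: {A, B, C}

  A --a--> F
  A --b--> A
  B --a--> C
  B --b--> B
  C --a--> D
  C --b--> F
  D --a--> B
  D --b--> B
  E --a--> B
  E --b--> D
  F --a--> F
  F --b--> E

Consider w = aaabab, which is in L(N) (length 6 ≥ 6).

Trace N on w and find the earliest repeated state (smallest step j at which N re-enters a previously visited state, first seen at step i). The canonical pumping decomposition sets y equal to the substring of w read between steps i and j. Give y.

Run of N on w = a a a b a b:
  step 0: A  (start)
  step 1: F  (read a: A→F)
  step 2: F  (read a: F→F)   ← first repeat (F seen earlier)
  step 3: F  (read a: F→F)
  step 4: E  (read b: F→E)
  step 5: B  (read a: E→B)
  step 6: B  (read b: B→B)

So i = 1, j = 2, giving x = w[0:1] = a, y = w[1:2] = a, z = w[2:6] = abab.
Check: |xy| = 2 ≤ 6 and |y| = 1 ≥ 1. Reading y takes N from F back to F, so every xyⁱz is accepted.
The DFA has 6 states, so the proof of the pumping lemma guarantees a repeated state among the first 6+1 visited; the segment between the two visits is the pumpable y.

a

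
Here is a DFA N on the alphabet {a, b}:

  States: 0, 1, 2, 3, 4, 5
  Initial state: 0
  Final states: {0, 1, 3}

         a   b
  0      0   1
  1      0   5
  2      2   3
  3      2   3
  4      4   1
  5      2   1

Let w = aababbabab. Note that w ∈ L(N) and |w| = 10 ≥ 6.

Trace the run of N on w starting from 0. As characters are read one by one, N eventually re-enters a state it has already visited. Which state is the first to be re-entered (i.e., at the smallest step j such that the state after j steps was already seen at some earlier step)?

0

State sequence: 0 -a-> 0 -a-> 0 -b-> 1 -a-> 0 -b-> 1 -b-> 5 -a-> 2 -b-> 3 -a-> 2 -b-> 3
First repeat at step 1: 0 was already visited.

The earliest repeat is at step j = 1: N is in 0, which it already visited at step i = 0.
With |Q| = 6, pigeonhole forces a state repeat no later than step 6; the substring read between the first and second visits to that state can be pumped.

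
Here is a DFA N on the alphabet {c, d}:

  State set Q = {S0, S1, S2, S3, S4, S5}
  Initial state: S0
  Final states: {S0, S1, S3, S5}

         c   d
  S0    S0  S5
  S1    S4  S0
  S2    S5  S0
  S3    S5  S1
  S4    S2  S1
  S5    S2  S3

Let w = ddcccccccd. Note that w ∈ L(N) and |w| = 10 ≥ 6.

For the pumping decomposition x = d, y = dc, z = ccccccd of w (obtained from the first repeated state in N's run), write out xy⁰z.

xy⁰z = xz = d·ccccccd = dccccccd.
Reading y = dc takes N from S5 back to S5, so after x the machine is still in S5, and z then leads to the accepting state S3. Hence dccccccd ∈ L(N).

dccccccd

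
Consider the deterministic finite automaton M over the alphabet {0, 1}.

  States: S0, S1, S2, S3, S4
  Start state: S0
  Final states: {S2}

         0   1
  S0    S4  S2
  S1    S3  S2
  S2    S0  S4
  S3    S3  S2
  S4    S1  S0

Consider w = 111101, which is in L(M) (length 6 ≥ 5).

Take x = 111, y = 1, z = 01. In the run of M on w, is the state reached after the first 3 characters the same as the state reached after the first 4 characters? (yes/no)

State sequence: S0 -1-> S2 -1-> S4 -1-> S0 -1-> S2

After x (step 3): S0. After xy (step 4): S2.
They differ (S0 ≠ S2), so y is not a cycle from the state after x; this split is not the one the pumping-lemma construction produces, and pumping y need not keep the string in L(M).

no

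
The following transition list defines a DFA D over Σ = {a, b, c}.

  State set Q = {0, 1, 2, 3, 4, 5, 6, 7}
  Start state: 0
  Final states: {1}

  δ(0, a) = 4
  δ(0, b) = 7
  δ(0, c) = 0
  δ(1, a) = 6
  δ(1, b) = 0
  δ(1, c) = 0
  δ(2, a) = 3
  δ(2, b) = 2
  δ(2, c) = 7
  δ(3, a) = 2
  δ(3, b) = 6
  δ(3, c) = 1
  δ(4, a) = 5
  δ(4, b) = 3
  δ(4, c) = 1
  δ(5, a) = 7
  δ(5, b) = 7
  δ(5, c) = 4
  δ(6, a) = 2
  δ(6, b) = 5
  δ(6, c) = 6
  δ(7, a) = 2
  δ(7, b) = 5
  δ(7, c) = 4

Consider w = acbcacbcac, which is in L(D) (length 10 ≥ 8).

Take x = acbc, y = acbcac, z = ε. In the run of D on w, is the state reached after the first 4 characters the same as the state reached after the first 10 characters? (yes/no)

no

State sequence: 0 -a-> 4 -c-> 1 -b-> 0 -c-> 0 -a-> 4 -c-> 1 -b-> 0 -c-> 0 -a-> 4 -c-> 1

After x (step 4): 0. After xy (step 10): 1.
They differ (0 ≠ 1), so y is not a cycle from the state after x; this split is not the one the pumping-lemma construction produces, and pumping y need not keep the string in L(D).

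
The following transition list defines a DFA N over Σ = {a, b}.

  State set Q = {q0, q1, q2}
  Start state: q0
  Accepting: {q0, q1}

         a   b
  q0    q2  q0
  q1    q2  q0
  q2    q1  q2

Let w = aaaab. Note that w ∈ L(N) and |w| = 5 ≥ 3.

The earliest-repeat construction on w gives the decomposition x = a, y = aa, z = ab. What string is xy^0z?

aab

xy⁰z = xz = a·ab = aab.
Reading y = aa takes N from q2 back to q2, so after x the machine is still in q2, and z then leads to the accepting state q0. Hence aab ∈ L(N).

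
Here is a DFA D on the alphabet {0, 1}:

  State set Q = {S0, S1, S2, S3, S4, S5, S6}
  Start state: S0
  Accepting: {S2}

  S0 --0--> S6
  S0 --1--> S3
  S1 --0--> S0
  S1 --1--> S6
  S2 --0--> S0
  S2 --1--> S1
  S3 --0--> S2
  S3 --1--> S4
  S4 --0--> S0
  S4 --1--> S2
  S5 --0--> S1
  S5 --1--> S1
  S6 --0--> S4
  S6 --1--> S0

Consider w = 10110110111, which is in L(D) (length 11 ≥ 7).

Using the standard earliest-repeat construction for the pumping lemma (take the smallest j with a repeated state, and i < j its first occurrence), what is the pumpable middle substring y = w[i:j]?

1101

State sequence: S0 -1-> S3 -0-> S2 -1-> S1 -1-> S6 -0-> S4 -1-> S2 -1-> S1 -0-> S0 -1-> S3 -1-> S4 -1-> S2
First repeat at step 6: S2 was already visited.

So i = 2, j = 6, giving x = w[0:2] = 10, y = w[2:6] = 1101, z = w[6:11] = 10111.
Check: |xy| = 6 ≤ 7 and |y| = 4 ≥ 1. Reading y takes D from S2 back to S2, so every xyⁱz is accepted.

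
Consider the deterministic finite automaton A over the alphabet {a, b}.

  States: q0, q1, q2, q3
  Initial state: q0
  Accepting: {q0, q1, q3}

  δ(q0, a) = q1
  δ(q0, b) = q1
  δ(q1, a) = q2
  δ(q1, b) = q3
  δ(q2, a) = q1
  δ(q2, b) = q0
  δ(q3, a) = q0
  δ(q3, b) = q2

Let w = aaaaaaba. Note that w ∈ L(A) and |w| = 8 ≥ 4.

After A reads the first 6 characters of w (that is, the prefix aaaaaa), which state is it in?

State sequence: q0 -a-> q1 -a-> q2 -a-> q1 -a-> q2 -a-> q1 -a-> q2

After reading 6 characters, A is in state q2.

q2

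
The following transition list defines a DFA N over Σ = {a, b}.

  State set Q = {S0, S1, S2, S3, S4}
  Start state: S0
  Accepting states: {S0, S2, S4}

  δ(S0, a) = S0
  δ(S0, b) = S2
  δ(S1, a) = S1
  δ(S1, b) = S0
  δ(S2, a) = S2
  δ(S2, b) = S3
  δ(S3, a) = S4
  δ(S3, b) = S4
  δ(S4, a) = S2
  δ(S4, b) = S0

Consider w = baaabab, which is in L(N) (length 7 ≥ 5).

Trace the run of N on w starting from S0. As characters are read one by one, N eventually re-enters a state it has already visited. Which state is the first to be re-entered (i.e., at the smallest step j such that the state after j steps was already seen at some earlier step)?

S2

State sequence: S0 -b-> S2 -a-> S2 -a-> S2 -a-> S2 -b-> S3 -a-> S4 -b-> S0
First repeat at step 2: S2 was already visited.

The earliest repeat is at step j = 2: N is in S2, which it already visited at step i = 1.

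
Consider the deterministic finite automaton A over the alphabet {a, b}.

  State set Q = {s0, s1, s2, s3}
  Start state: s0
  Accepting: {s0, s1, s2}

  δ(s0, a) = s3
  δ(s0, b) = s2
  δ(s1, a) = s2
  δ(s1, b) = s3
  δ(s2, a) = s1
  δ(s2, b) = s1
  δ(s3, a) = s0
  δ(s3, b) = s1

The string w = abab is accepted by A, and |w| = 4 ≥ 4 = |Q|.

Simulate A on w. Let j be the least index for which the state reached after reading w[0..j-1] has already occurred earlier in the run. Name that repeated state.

State sequence: s0 -a-> s3 -b-> s1 -a-> s2 -b-> s1
First repeat at step 4: s1 was already visited.

The earliest repeat is at step j = 4: A is in s1, which it already visited at step i = 2.
Since A has 4 states, any run of length ≥ 4 visits 4+1 states, so by pigeonhole some state repeats within the first 4 steps — that repeat gives the pumpable loop.

s1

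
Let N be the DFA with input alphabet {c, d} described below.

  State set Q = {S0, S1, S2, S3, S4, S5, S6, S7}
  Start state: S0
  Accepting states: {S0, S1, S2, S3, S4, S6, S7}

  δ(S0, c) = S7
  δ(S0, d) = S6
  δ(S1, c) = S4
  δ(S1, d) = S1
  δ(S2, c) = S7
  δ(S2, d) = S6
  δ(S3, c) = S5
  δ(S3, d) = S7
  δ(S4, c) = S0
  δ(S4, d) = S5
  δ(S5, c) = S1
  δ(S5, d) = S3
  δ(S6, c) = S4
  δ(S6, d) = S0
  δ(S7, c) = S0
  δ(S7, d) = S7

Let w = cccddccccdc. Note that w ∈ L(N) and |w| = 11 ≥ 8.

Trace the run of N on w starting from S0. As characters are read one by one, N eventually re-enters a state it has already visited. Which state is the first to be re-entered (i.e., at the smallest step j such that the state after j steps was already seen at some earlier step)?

State sequence: S0 -c-> S7 -c-> S0 -c-> S7 -d-> S7 -d-> S7 -c-> S0 -c-> S7 -c-> S0 -c-> S7 -d-> S7 -c-> S0
First repeat at step 2: S0 was already visited.

The earliest repeat is at step j = 2: N is in S0, which it already visited at step i = 0.
With |Q| = 8, pigeonhole forces a state repeat no later than step 8; the substring read between the first and second visits to that state can be pumped.

S0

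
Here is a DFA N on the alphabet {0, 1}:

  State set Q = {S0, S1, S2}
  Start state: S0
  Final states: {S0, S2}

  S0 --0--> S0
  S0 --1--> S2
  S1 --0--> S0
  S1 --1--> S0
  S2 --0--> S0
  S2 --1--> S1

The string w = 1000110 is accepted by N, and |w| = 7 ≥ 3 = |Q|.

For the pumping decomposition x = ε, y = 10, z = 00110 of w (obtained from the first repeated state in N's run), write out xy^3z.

xy^3z = ε·10·10·10·00110 = 10101000110.
Reading y = 10 takes N from S0 back to S0, so after x·y·y·y the machine is still in S0, and z then leads to the accepting state S0. Hence 10101000110 ∈ L(N).

10101000110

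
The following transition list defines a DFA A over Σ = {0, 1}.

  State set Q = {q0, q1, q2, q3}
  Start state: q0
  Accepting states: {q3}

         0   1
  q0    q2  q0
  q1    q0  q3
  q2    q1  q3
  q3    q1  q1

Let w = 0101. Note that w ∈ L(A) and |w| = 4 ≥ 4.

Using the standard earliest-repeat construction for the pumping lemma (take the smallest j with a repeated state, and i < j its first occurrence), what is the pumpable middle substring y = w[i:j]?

State sequence: q0 -0-> q2 -1-> q3 -0-> q1 -1-> q3
First repeat at step 4: q3 was already visited.

So i = 2, j = 4, giving x = w[0:2] = 01, y = w[2:4] = 01, z = w[4:4] = ε.
Check: |xy| = 4 ≤ 4 and |y| = 2 ≥ 1. Reading y takes A from q3 back to q3, so every xyⁱz is accepted.
Since A has 4 states, any run of length ≥ 4 visits 4+1 states, so by pigeonhole some state repeats within the first 4 steps — that repeat gives the pumpable loop.

01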